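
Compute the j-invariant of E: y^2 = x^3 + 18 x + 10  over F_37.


Delta = -16(4 a^3 + 27 b^2) mod 37 = 24
-1728 * (4 a)^3 = -1728 * (4*18)^3 mod 37 = 23
j = 23 * 24^(-1) mod 37 = 21

j = 21 (mod 37)


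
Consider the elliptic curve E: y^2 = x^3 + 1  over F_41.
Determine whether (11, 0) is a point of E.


Check whether y^2 = x^3 + 0 x + 1 (mod 41) for (x, y) = (11, 0).
LHS: y^2 = 0^2 mod 41 = 0
RHS: x^3 + 0 x + 1 = 11^3 + 0*11 + 1 mod 41 = 20
LHS != RHS

No, not on the curve


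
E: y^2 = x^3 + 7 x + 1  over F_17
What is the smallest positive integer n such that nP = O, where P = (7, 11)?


Compute successive multiples of P until we hit O:
  1P = (7, 11)
  2P = (1, 14)
  3P = (5, 5)
  4P = (14, 2)
  5P = (15, 9)
  6P = (11, 7)
  7P = (0, 16)
  8P = (6, 15)
  ... (continuing to 24P)
  24P = O

ord(P) = 24


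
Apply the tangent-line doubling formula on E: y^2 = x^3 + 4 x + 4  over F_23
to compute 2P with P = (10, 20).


Doubling: s = (3 x1^2 + a) / (2 y1)
s = (3*10^2 + 4) / (2*20) mod 23 = 3
x3 = s^2 - 2 x1 mod 23 = 3^2 - 2*10 = 12
y3 = s (x1 - x3) - y1 mod 23 = 3 * (10 - 12) - 20 = 20

2P = (12, 20)


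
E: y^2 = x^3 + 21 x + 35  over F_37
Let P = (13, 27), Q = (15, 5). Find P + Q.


P != Q, so use the chord formula.
s = (y2 - y1) / (x2 - x1) = (15) / (2) mod 37 = 26
x3 = s^2 - x1 - x2 mod 37 = 26^2 - 13 - 15 = 19
y3 = s (x1 - x3) - y1 mod 37 = 26 * (13 - 19) - 27 = 2

P + Q = (19, 2)


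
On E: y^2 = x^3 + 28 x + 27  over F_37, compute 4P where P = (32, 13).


k = 4 = 100_2 (binary, LSB first: 001)
Double-and-add from P = (32, 13):
  bit 0 = 0: acc unchanged = O
  bit 1 = 0: acc unchanged = O
  bit 2 = 1: acc = O + (23, 31) = (23, 31)

4P = (23, 31)


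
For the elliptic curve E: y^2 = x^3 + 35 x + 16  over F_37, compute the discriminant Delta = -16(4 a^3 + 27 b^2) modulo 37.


4 a^3 + 27 b^2 = 4*35^3 + 27*16^2 = 171500 + 6912 = 178412
Delta = -16 * (178412) = -2854592
Delta mod 37 = 32

Delta = 32 (mod 37)


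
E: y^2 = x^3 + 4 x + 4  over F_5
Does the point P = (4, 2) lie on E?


Check whether y^2 = x^3 + 4 x + 4 (mod 5) for (x, y) = (4, 2).
LHS: y^2 = 2^2 mod 5 = 4
RHS: x^3 + 4 x + 4 = 4^3 + 4*4 + 4 mod 5 = 4
LHS = RHS

Yes, on the curve


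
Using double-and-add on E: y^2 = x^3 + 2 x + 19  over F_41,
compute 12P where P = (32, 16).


k = 12 = 1100_2 (binary, LSB first: 0011)
Double-and-add from P = (32, 16):
  bit 0 = 0: acc unchanged = O
  bit 1 = 0: acc unchanged = O
  bit 2 = 1: acc = O + (2, 20) = (2, 20)
  bit 3 = 1: acc = (2, 20) + (28, 16) = (20, 8)

12P = (20, 8)


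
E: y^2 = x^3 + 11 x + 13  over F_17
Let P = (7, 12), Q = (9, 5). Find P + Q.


P != Q, so use the chord formula.
s = (y2 - y1) / (x2 - x1) = (10) / (2) mod 17 = 5
x3 = s^2 - x1 - x2 mod 17 = 5^2 - 7 - 9 = 9
y3 = s (x1 - x3) - y1 mod 17 = 5 * (7 - 9) - 12 = 12

P + Q = (9, 12)


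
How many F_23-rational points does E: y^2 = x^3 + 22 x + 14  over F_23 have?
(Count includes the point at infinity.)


For each x in F_23, count y with y^2 = x^3 + 22 x + 14 mod 23:
  x = 8: RHS = 12, y in [9, 14]  -> 2 point(s)
  x = 11: RHS = 0, y in [0]  -> 1 point(s)
  x = 13: RHS = 13, y in [6, 17]  -> 2 point(s)
  x = 15: RHS = 16, y in [4, 19]  -> 2 point(s)
  x = 16: RHS = 0, y in [0]  -> 1 point(s)
  x = 18: RHS = 9, y in [3, 20]  -> 2 point(s)
  x = 19: RHS = 0, y in [0]  -> 1 point(s)
  x = 20: RHS = 13, y in [6, 17]  -> 2 point(s)
  x = 21: RHS = 8, y in [10, 13]  -> 2 point(s)
Affine points: 15. Add the point at infinity: total = 16.

#E(F_23) = 16


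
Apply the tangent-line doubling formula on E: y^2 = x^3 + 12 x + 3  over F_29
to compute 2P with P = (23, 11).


Doubling: s = (3 x1^2 + a) / (2 y1)
s = (3*23^2 + 12) / (2*11) mod 29 = 16
x3 = s^2 - 2 x1 mod 29 = 16^2 - 2*23 = 7
y3 = s (x1 - x3) - y1 mod 29 = 16 * (23 - 7) - 11 = 13

2P = (7, 13)


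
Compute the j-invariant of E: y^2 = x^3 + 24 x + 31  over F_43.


Delta = -16(4 a^3 + 27 b^2) mod 43 = 2
-1728 * (4 a)^3 = -1728 * (4*24)^3 mod 43 = 41
j = 41 * 2^(-1) mod 43 = 42

j = 42 (mod 43)


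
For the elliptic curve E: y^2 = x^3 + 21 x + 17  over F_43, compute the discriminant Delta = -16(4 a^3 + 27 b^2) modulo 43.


4 a^3 + 27 b^2 = 4*21^3 + 27*17^2 = 37044 + 7803 = 44847
Delta = -16 * (44847) = -717552
Delta mod 43 = 32

Delta = 32 (mod 43)


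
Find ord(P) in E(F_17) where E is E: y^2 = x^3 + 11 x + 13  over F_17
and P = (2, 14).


Compute successive multiples of P until we hit O:
  1P = (2, 14)
  2P = (14, 15)
  3P = (16, 16)
  4P = (7, 12)
  5P = (0, 9)
  6P = (0, 8)
  7P = (7, 5)
  8P = (16, 1)
  ... (continuing to 11P)
  11P = O

ord(P) = 11


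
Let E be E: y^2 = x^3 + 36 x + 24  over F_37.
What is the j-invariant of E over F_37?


Delta = -16(4 a^3 + 27 b^2) mod 37 = 20
-1728 * (4 a)^3 = -1728 * (4*36)^3 mod 37 = 36
j = 36 * 20^(-1) mod 37 = 24

j = 24 (mod 37)


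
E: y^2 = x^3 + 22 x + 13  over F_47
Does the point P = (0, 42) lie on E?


Check whether y^2 = x^3 + 22 x + 13 (mod 47) for (x, y) = (0, 42).
LHS: y^2 = 42^2 mod 47 = 25
RHS: x^3 + 22 x + 13 = 0^3 + 22*0 + 13 mod 47 = 13
LHS != RHS

No, not on the curve


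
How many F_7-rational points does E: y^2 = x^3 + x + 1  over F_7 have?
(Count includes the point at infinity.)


For each x in F_7, count y with y^2 = x^3 + 1 x + 1 mod 7:
  x = 0: RHS = 1, y in [1, 6]  -> 2 point(s)
  x = 2: RHS = 4, y in [2, 5]  -> 2 point(s)
Affine points: 4. Add the point at infinity: total = 5.

#E(F_7) = 5


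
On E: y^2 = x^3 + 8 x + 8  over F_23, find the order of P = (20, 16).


Compute successive multiples of P until we hit O:
  1P = (20, 16)
  2P = (18, 2)
  3P = (11, 1)
  4P = (5, 9)
  5P = (2, 20)
  6P = (9, 2)
  7P = (19, 2)
  8P = (19, 21)
  ... (continuing to 15P)
  15P = O

ord(P) = 15


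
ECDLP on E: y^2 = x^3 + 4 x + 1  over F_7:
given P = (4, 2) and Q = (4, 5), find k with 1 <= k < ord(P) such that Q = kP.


Enumerate multiples of P until we hit Q = (4, 5):
  1P = (4, 2)
  2P = (0, 1)
  3P = (0, 6)
  4P = (4, 5)
Match found at i = 4.

k = 4


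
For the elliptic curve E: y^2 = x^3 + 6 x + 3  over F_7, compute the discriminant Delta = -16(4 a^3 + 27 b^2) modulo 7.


4 a^3 + 27 b^2 = 4*6^3 + 27*3^2 = 864 + 243 = 1107
Delta = -16 * (1107) = -17712
Delta mod 7 = 5

Delta = 5 (mod 7)


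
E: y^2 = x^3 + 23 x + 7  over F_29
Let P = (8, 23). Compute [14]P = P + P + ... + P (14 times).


k = 14 = 1110_2 (binary, LSB first: 0111)
Double-and-add from P = (8, 23):
  bit 0 = 0: acc unchanged = O
  bit 1 = 1: acc = O + (14, 12) = (14, 12)
  bit 2 = 1: acc = (14, 12) + (0, 23) = (6, 19)
  bit 3 = 1: acc = (6, 19) + (22, 24) = (25, 24)

14P = (25, 24)


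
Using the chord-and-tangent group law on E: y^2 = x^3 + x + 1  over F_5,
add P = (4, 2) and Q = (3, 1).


P != Q, so use the chord formula.
s = (y2 - y1) / (x2 - x1) = (4) / (4) mod 5 = 1
x3 = s^2 - x1 - x2 mod 5 = 1^2 - 4 - 3 = 4
y3 = s (x1 - x3) - y1 mod 5 = 1 * (4 - 4) - 2 = 3

P + Q = (4, 3)


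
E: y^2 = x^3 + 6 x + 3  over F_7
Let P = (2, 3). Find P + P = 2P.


Doubling: s = (3 x1^2 + a) / (2 y1)
s = (3*2^2 + 6) / (2*3) mod 7 = 3
x3 = s^2 - 2 x1 mod 7 = 3^2 - 2*2 = 5
y3 = s (x1 - x3) - y1 mod 7 = 3 * (2 - 5) - 3 = 2

2P = (5, 2)


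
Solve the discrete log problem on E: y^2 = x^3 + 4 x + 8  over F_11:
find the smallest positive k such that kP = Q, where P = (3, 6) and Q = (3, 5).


Enumerate multiples of P until we hit Q = (3, 5):
  1P = (3, 6)
  2P = (9, 6)
  3P = (10, 5)
  4P = (7, 4)
  5P = (4, 0)
  6P = (7, 7)
  7P = (10, 6)
  8P = (9, 5)
  9P = (3, 5)
Match found at i = 9.

k = 9


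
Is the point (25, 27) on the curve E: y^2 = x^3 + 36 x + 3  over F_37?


Check whether y^2 = x^3 + 36 x + 3 (mod 37) for (x, y) = (25, 27).
LHS: y^2 = 27^2 mod 37 = 26
RHS: x^3 + 36 x + 3 = 25^3 + 36*25 + 3 mod 37 = 26
LHS = RHS

Yes, on the curve


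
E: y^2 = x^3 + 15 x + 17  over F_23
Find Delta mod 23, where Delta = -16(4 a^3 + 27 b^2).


4 a^3 + 27 b^2 = 4*15^3 + 27*17^2 = 13500 + 7803 = 21303
Delta = -16 * (21303) = -340848
Delta mod 23 = 12

Delta = 12 (mod 23)


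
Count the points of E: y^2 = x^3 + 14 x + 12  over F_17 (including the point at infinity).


For each x in F_17, count y with y^2 = x^3 + 14 x + 12 mod 17:
  x = 3: RHS = 13, y in [8, 9]  -> 2 point(s)
  x = 4: RHS = 13, y in [8, 9]  -> 2 point(s)
  x = 9: RHS = 0, y in [0]  -> 1 point(s)
  x = 10: RHS = 13, y in [8, 9]  -> 2 point(s)
  x = 11: RHS = 1, y in [1, 16]  -> 2 point(s)
  x = 12: RHS = 4, y in [2, 15]  -> 2 point(s)
Affine points: 11. Add the point at infinity: total = 12.

#E(F_17) = 12


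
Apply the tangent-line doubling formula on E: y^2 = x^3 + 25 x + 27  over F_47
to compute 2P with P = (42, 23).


Doubling: s = (3 x1^2 + a) / (2 y1)
s = (3*42^2 + 25) / (2*23) mod 47 = 41
x3 = s^2 - 2 x1 mod 47 = 41^2 - 2*42 = 46
y3 = s (x1 - x3) - y1 mod 47 = 41 * (42 - 46) - 23 = 1

2P = (46, 1)


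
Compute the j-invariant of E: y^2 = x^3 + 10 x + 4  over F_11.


Delta = -16(4 a^3 + 27 b^2) mod 11 = 5
-1728 * (4 a)^3 = -1728 * (4*10)^3 mod 11 = 9
j = 9 * 5^(-1) mod 11 = 4

j = 4 (mod 11)


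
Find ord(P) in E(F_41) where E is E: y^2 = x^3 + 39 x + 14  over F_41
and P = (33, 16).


Compute successive multiples of P until we hit O:
  1P = (33, 16)
  2P = (37, 32)
  3P = (28, 4)
  4P = (12, 18)
  5P = (12, 23)
  6P = (28, 37)
  7P = (37, 9)
  8P = (33, 25)
  ... (continuing to 9P)
  9P = O

ord(P) = 9


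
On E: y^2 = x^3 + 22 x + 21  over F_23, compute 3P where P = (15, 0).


k = 3 = 11_2 (binary, LSB first: 11)
Double-and-add from P = (15, 0):
  bit 0 = 1: acc = O + (15, 0) = (15, 0)
  bit 1 = 1: acc = (15, 0) + O = (15, 0)

3P = (15, 0)


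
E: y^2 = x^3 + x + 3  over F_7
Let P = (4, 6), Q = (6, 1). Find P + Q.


P != Q, so use the chord formula.
s = (y2 - y1) / (x2 - x1) = (2) / (2) mod 7 = 1
x3 = s^2 - x1 - x2 mod 7 = 1^2 - 4 - 6 = 5
y3 = s (x1 - x3) - y1 mod 7 = 1 * (4 - 5) - 6 = 0

P + Q = (5, 0)


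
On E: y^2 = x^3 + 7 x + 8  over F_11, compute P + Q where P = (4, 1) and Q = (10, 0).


P != Q, so use the chord formula.
s = (y2 - y1) / (x2 - x1) = (10) / (6) mod 11 = 9
x3 = s^2 - x1 - x2 mod 11 = 9^2 - 4 - 10 = 1
y3 = s (x1 - x3) - y1 mod 11 = 9 * (4 - 1) - 1 = 4

P + Q = (1, 4)


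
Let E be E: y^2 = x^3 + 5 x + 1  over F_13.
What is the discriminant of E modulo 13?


4 a^3 + 27 b^2 = 4*5^3 + 27*1^2 = 500 + 27 = 527
Delta = -16 * (527) = -8432
Delta mod 13 = 5

Delta = 5 (mod 13)


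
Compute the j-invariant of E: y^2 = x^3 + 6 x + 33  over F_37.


Delta = -16(4 a^3 + 27 b^2) mod 37 = 21
-1728 * (4 a)^3 = -1728 * (4*6)^3 mod 37 = 31
j = 31 * 21^(-1) mod 37 = 5

j = 5 (mod 37)


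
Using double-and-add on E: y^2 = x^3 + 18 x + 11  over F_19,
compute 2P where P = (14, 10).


k = 2 = 10_2 (binary, LSB first: 01)
Double-and-add from P = (14, 10):
  bit 0 = 0: acc unchanged = O
  bit 1 = 1: acc = O + (14, 9) = (14, 9)

2P = (14, 9)


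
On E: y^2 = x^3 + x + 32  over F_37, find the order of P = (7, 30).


Compute successive multiples of P until we hit O:
  1P = (7, 30)
  2P = (23, 7)
  3P = (28, 21)
  4P = (12, 25)
  5P = (19, 19)
  6P = (27, 13)
  7P = (4, 10)
  8P = (17, 2)
  ... (continuing to 19P)
  19P = O

ord(P) = 19


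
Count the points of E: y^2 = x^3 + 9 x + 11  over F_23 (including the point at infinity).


For each x in F_23, count y with y^2 = x^3 + 9 x + 11 mod 23:
  x = 7: RHS = 3, y in [7, 16]  -> 2 point(s)
  x = 9: RHS = 16, y in [4, 19]  -> 2 point(s)
  x = 13: RHS = 2, y in [5, 18]  -> 2 point(s)
  x = 14: RHS = 6, y in [11, 12]  -> 2 point(s)
  x = 15: RHS = 2, y in [5, 18]  -> 2 point(s)
  x = 18: RHS = 2, y in [5, 18]  -> 2 point(s)
  x = 19: RHS = 3, y in [7, 16]  -> 2 point(s)
  x = 20: RHS = 3, y in [7, 16]  -> 2 point(s)
  x = 21: RHS = 8, y in [10, 13]  -> 2 point(s)
  x = 22: RHS = 1, y in [1, 22]  -> 2 point(s)
Affine points: 20. Add the point at infinity: total = 21.

#E(F_23) = 21


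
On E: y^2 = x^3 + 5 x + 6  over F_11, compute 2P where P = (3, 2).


Doubling: s = (3 x1^2 + a) / (2 y1)
s = (3*3^2 + 5) / (2*2) mod 11 = 8
x3 = s^2 - 2 x1 mod 11 = 8^2 - 2*3 = 3
y3 = s (x1 - x3) - y1 mod 11 = 8 * (3 - 3) - 2 = 9

2P = (3, 9)


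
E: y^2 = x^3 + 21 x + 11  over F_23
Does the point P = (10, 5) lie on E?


Check whether y^2 = x^3 + 21 x + 11 (mod 23) for (x, y) = (10, 5).
LHS: y^2 = 5^2 mod 23 = 2
RHS: x^3 + 21 x + 11 = 10^3 + 21*10 + 11 mod 23 = 2
LHS = RHS

Yes, on the curve


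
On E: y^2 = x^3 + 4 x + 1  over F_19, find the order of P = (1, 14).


Compute successive multiples of P until we hit O:
  1P = (1, 14)
  2P = (4, 9)
  3P = (2, 13)
  4P = (17, 2)
  5P = (17, 17)
  6P = (2, 6)
  7P = (4, 10)
  8P = (1, 5)
  ... (continuing to 9P)
  9P = O

ord(P) = 9


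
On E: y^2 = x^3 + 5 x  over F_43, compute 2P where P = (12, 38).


Doubling: s = (3 x1^2 + a) / (2 y1)
s = (3*12^2 + 5) / (2*38) mod 43 = 38
x3 = s^2 - 2 x1 mod 43 = 38^2 - 2*12 = 1
y3 = s (x1 - x3) - y1 mod 43 = 38 * (12 - 1) - 38 = 36

2P = (1, 36)


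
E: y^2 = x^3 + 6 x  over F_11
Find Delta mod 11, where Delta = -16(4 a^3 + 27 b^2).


4 a^3 + 27 b^2 = 4*6^3 + 27*0^2 = 864 + 0 = 864
Delta = -16 * (864) = -13824
Delta mod 11 = 3

Delta = 3 (mod 11)


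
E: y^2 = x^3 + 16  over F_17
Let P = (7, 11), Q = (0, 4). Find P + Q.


P != Q, so use the chord formula.
s = (y2 - y1) / (x2 - x1) = (10) / (10) mod 17 = 1
x3 = s^2 - x1 - x2 mod 17 = 1^2 - 7 - 0 = 11
y3 = s (x1 - x3) - y1 mod 17 = 1 * (7 - 11) - 11 = 2

P + Q = (11, 2)


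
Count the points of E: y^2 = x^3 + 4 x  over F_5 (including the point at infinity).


For each x in F_5, count y with y^2 = x^3 + 4 x + 0 mod 5:
  x = 0: RHS = 0, y in [0]  -> 1 point(s)
  x = 1: RHS = 0, y in [0]  -> 1 point(s)
  x = 2: RHS = 1, y in [1, 4]  -> 2 point(s)
  x = 3: RHS = 4, y in [2, 3]  -> 2 point(s)
  x = 4: RHS = 0, y in [0]  -> 1 point(s)
Affine points: 7. Add the point at infinity: total = 8.

#E(F_5) = 8


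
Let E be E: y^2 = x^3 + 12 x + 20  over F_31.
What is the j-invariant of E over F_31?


Delta = -16(4 a^3 + 27 b^2) mod 31 = 10
-1728 * (4 a)^3 = -1728 * (4*12)^3 mod 31 = 27
j = 27 * 10^(-1) mod 31 = 12

j = 12 (mod 31)


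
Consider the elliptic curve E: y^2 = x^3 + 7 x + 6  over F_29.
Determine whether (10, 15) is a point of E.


Check whether y^2 = x^3 + 7 x + 6 (mod 29) for (x, y) = (10, 15).
LHS: y^2 = 15^2 mod 29 = 22
RHS: x^3 + 7 x + 6 = 10^3 + 7*10 + 6 mod 29 = 3
LHS != RHS

No, not on the curve


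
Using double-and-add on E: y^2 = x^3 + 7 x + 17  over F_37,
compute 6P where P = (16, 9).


k = 6 = 110_2 (binary, LSB first: 011)
Double-and-add from P = (16, 9):
  bit 0 = 0: acc unchanged = O
  bit 1 = 1: acc = O + (21, 8) = (21, 8)
  bit 2 = 1: acc = (21, 8) + (6, 4) = (3, 19)

6P = (3, 19)


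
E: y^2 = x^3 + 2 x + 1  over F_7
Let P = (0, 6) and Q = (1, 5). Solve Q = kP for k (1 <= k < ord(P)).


Enumerate multiples of P until we hit Q = (1, 5):
  1P = (0, 6)
  2P = (1, 2)
  3P = (1, 5)
Match found at i = 3.

k = 3


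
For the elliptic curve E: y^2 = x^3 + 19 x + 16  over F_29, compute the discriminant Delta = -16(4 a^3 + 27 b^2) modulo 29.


4 a^3 + 27 b^2 = 4*19^3 + 27*16^2 = 27436 + 6912 = 34348
Delta = -16 * (34348) = -549568
Delta mod 29 = 11

Delta = 11 (mod 29)


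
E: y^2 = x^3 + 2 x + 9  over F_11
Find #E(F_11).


For each x in F_11, count y with y^2 = x^3 + 2 x + 9 mod 11:
  x = 0: RHS = 9, y in [3, 8]  -> 2 point(s)
  x = 1: RHS = 1, y in [1, 10]  -> 2 point(s)
  x = 3: RHS = 9, y in [3, 8]  -> 2 point(s)
  x = 4: RHS = 4, y in [2, 9]  -> 2 point(s)
  x = 5: RHS = 1, y in [1, 10]  -> 2 point(s)
  x = 7: RHS = 3, y in [5, 6]  -> 2 point(s)
  x = 8: RHS = 9, y in [3, 8]  -> 2 point(s)
Affine points: 14. Add the point at infinity: total = 15.

#E(F_11) = 15


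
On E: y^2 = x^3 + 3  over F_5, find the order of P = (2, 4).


Compute successive multiples of P until we hit O:
  1P = (2, 4)
  2P = (2, 1)
  3P = O

ord(P) = 3


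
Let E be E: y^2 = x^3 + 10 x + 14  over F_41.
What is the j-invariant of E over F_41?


Delta = -16(4 a^3 + 27 b^2) mod 41 = 35
-1728 * (4 a)^3 = -1728 * (4*10)^3 mod 41 = 6
j = 6 * 35^(-1) mod 41 = 40

j = 40 (mod 41)


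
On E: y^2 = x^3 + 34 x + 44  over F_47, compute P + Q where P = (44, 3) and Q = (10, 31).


P != Q, so use the chord formula.
s = (y2 - y1) / (x2 - x1) = (28) / (13) mod 47 = 13
x3 = s^2 - x1 - x2 mod 47 = 13^2 - 44 - 10 = 21
y3 = s (x1 - x3) - y1 mod 47 = 13 * (44 - 21) - 3 = 14

P + Q = (21, 14)


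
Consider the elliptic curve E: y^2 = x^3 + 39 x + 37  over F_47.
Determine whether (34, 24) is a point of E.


Check whether y^2 = x^3 + 39 x + 37 (mod 47) for (x, y) = (34, 24).
LHS: y^2 = 24^2 mod 47 = 12
RHS: x^3 + 39 x + 37 = 34^3 + 39*34 + 37 mod 47 = 12
LHS = RHS

Yes, on the curve


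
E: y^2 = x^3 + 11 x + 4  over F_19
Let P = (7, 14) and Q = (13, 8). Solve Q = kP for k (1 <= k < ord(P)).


Enumerate multiples of P until we hit Q = (13, 8):
  1P = (7, 14)
  2P = (16, 18)
  3P = (3, 11)
  4P = (6, 1)
  5P = (4, 6)
  6P = (13, 8)
Match found at i = 6.

k = 6


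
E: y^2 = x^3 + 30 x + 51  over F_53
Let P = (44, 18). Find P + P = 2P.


Doubling: s = (3 x1^2 + a) / (2 y1)
s = (3*44^2 + 30) / (2*18) mod 53 = 12
x3 = s^2 - 2 x1 mod 53 = 12^2 - 2*44 = 3
y3 = s (x1 - x3) - y1 mod 53 = 12 * (44 - 3) - 18 = 50

2P = (3, 50)


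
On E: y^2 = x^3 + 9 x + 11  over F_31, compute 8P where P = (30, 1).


k = 8 = 1000_2 (binary, LSB first: 0001)
Double-and-add from P = (30, 1):
  bit 0 = 0: acc unchanged = O
  bit 1 = 0: acc unchanged = O
  bit 2 = 0: acc unchanged = O
  bit 3 = 1: acc = O + (23, 4) = (23, 4)

8P = (23, 4)


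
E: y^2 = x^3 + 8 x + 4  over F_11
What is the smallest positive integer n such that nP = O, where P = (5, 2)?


Compute successive multiples of P until we hit O:
  1P = (5, 2)
  2P = (6, 2)
  3P = (0, 9)
  4P = (4, 1)
  5P = (3, 0)
  6P = (4, 10)
  7P = (0, 2)
  8P = (6, 9)
  ... (continuing to 10P)
  10P = O

ord(P) = 10


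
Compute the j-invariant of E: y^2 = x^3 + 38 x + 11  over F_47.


Delta = -16(4 a^3 + 27 b^2) mod 47 = 24
-1728 * (4 a)^3 = -1728 * (4*38)^3 mod 47 = 24
j = 24 * 24^(-1) mod 47 = 1

j = 1 (mod 47)


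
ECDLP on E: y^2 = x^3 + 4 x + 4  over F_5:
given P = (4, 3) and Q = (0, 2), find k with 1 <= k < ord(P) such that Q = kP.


Enumerate multiples of P until we hit Q = (0, 2):
  1P = (4, 3)
  2P = (1, 3)
  3P = (0, 2)
Match found at i = 3.

k = 3


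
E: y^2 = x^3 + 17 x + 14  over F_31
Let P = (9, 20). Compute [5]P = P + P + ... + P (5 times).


k = 5 = 101_2 (binary, LSB first: 101)
Double-and-add from P = (9, 20):
  bit 0 = 1: acc = O + (9, 20) = (9, 20)
  bit 1 = 0: acc unchanged = (9, 20)
  bit 2 = 1: acc = (9, 20) + (5, 21) = (19, 29)

5P = (19, 29)


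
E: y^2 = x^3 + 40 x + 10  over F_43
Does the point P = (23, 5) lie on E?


Check whether y^2 = x^3 + 40 x + 10 (mod 43) for (x, y) = (23, 5).
LHS: y^2 = 5^2 mod 43 = 25
RHS: x^3 + 40 x + 10 = 23^3 + 40*23 + 10 mod 43 = 25
LHS = RHS

Yes, on the curve


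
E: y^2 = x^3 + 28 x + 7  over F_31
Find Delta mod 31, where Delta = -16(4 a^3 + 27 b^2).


4 a^3 + 27 b^2 = 4*28^3 + 27*7^2 = 87808 + 1323 = 89131
Delta = -16 * (89131) = -1426096
Delta mod 31 = 28

Delta = 28 (mod 31)


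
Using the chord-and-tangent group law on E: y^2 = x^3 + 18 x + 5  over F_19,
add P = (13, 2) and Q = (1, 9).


P != Q, so use the chord formula.
s = (y2 - y1) / (x2 - x1) = (7) / (7) mod 19 = 1
x3 = s^2 - x1 - x2 mod 19 = 1^2 - 13 - 1 = 6
y3 = s (x1 - x3) - y1 mod 19 = 1 * (13 - 6) - 2 = 5

P + Q = (6, 5)


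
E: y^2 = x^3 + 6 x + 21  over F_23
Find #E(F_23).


For each x in F_23, count y with y^2 = x^3 + 6 x + 21 mod 23:
  x = 2: RHS = 18, y in [8, 15]  -> 2 point(s)
  x = 8: RHS = 6, y in [11, 12]  -> 2 point(s)
  x = 10: RHS = 0, y in [0]  -> 1 point(s)
  x = 12: RHS = 4, y in [2, 21]  -> 2 point(s)
  x = 15: RHS = 13, y in [6, 17]  -> 2 point(s)
  x = 16: RHS = 4, y in [2, 21]  -> 2 point(s)
  x = 18: RHS = 4, y in [2, 21]  -> 2 point(s)
  x = 19: RHS = 2, y in [5, 18]  -> 2 point(s)
  x = 21: RHS = 1, y in [1, 22]  -> 2 point(s)
Affine points: 17. Add the point at infinity: total = 18.

#E(F_23) = 18


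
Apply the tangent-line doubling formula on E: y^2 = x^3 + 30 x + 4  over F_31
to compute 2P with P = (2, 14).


Doubling: s = (3 x1^2 + a) / (2 y1)
s = (3*2^2 + 30) / (2*14) mod 31 = 17
x3 = s^2 - 2 x1 mod 31 = 17^2 - 2*2 = 6
y3 = s (x1 - x3) - y1 mod 31 = 17 * (2 - 6) - 14 = 11

2P = (6, 11)


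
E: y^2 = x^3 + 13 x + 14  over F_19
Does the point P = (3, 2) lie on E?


Check whether y^2 = x^3 + 13 x + 14 (mod 19) for (x, y) = (3, 2).
LHS: y^2 = 2^2 mod 19 = 4
RHS: x^3 + 13 x + 14 = 3^3 + 13*3 + 14 mod 19 = 4
LHS = RHS

Yes, on the curve


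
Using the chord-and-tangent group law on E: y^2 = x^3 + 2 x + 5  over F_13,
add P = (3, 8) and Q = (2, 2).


P != Q, so use the chord formula.
s = (y2 - y1) / (x2 - x1) = (7) / (12) mod 13 = 6
x3 = s^2 - x1 - x2 mod 13 = 6^2 - 3 - 2 = 5
y3 = s (x1 - x3) - y1 mod 13 = 6 * (3 - 5) - 8 = 6

P + Q = (5, 6)


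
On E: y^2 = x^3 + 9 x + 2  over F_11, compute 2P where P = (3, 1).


Doubling: s = (3 x1^2 + a) / (2 y1)
s = (3*3^2 + 9) / (2*1) mod 11 = 7
x3 = s^2 - 2 x1 mod 11 = 7^2 - 2*3 = 10
y3 = s (x1 - x3) - y1 mod 11 = 7 * (3 - 10) - 1 = 5

2P = (10, 5)


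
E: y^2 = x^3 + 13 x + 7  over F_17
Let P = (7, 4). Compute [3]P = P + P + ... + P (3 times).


k = 3 = 11_2 (binary, LSB first: 11)
Double-and-add from P = (7, 4):
  bit 0 = 1: acc = O + (7, 4) = (7, 4)
  bit 1 = 1: acc = (7, 4) + (12, 15) = (11, 11)

3P = (11, 11)


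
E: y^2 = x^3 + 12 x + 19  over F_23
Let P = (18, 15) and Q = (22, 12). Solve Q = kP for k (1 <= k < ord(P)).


Enumerate multiples of P until we hit Q = (22, 12):
  1P = (18, 15)
  2P = (3, 17)
  3P = (15, 3)
  4P = (6, 10)
  5P = (7, 3)
  6P = (22, 12)
Match found at i = 6.

k = 6


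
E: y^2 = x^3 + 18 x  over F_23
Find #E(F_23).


For each x in F_23, count y with y^2 = x^3 + 18 x + 0 mod 23:
  x = 0: RHS = 0, y in [0]  -> 1 point(s)
  x = 3: RHS = 12, y in [9, 14]  -> 2 point(s)
  x = 5: RHS = 8, y in [10, 13]  -> 2 point(s)
  x = 6: RHS = 2, y in [5, 18]  -> 2 point(s)
  x = 7: RHS = 9, y in [3, 20]  -> 2 point(s)
  x = 8: RHS = 12, y in [9, 14]  -> 2 point(s)
  x = 12: RHS = 12, y in [9, 14]  -> 2 point(s)
  x = 13: RHS = 16, y in [4, 19]  -> 2 point(s)
  x = 14: RHS = 6, y in [11, 12]  -> 2 point(s)
  x = 19: RHS = 2, y in [5, 18]  -> 2 point(s)
  x = 21: RHS = 2, y in [5, 18]  -> 2 point(s)
  x = 22: RHS = 4, y in [2, 21]  -> 2 point(s)
Affine points: 23. Add the point at infinity: total = 24.

#E(F_23) = 24


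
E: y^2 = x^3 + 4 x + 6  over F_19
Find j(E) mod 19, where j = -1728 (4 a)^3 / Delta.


Delta = -16(4 a^3 + 27 b^2) mod 19 = 17
-1728 * (4 a)^3 = -1728 * (4*4)^3 mod 19 = 11
j = 11 * 17^(-1) mod 19 = 4

j = 4 (mod 19)


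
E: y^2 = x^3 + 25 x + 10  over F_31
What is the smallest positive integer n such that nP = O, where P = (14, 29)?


Compute successive multiples of P until we hit O:
  1P = (14, 29)
  2P = (8, 28)
  3P = (3, 9)
  4P = (15, 3)
  5P = (27, 30)
  6P = (10, 19)
  7P = (21, 0)
  8P = (10, 12)
  ... (continuing to 14P)
  14P = O

ord(P) = 14


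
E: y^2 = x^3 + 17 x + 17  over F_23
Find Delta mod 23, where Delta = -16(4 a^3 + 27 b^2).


4 a^3 + 27 b^2 = 4*17^3 + 27*17^2 = 19652 + 7803 = 27455
Delta = -16 * (27455) = -439280
Delta mod 23 = 20

Delta = 20 (mod 23)


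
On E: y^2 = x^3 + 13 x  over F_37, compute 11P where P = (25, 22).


k = 11 = 1011_2 (binary, LSB first: 1101)
Double-and-add from P = (25, 22):
  bit 0 = 1: acc = O + (25, 22) = (25, 22)
  bit 1 = 1: acc = (25, 22) + (21, 5) = (16, 7)
  bit 2 = 0: acc unchanged = (16, 7)
  bit 3 = 1: acc = (16, 7) + (12, 16) = (21, 32)

11P = (21, 32)


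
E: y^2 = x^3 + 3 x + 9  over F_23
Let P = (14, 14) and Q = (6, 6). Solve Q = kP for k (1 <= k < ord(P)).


Enumerate multiples of P until we hit Q = (6, 6):
  1P = (14, 14)
  2P = (8, 19)
  3P = (10, 21)
  4P = (15, 5)
  5P = (6, 6)
Match found at i = 5.

k = 5


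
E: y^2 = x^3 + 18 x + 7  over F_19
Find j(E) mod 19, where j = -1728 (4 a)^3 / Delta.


Delta = -16(4 a^3 + 27 b^2) mod 19 = 5
-1728 * (4 a)^3 = -1728 * (4*18)^3 mod 19 = 12
j = 12 * 5^(-1) mod 19 = 10

j = 10 (mod 19)


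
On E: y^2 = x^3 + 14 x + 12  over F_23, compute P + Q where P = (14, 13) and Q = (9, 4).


P != Q, so use the chord formula.
s = (y2 - y1) / (x2 - x1) = (14) / (18) mod 23 = 11
x3 = s^2 - x1 - x2 mod 23 = 11^2 - 14 - 9 = 6
y3 = s (x1 - x3) - y1 mod 23 = 11 * (14 - 6) - 13 = 6

P + Q = (6, 6)


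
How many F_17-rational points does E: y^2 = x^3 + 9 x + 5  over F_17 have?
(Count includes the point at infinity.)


For each x in F_17, count y with y^2 = x^3 + 9 x + 5 mod 17:
  x = 1: RHS = 15, y in [7, 10]  -> 2 point(s)
  x = 3: RHS = 8, y in [5, 12]  -> 2 point(s)
  x = 9: RHS = 16, y in [4, 13]  -> 2 point(s)
  x = 14: RHS = 2, y in [6, 11]  -> 2 point(s)
  x = 15: RHS = 13, y in [8, 9]  -> 2 point(s)
Affine points: 10. Add the point at infinity: total = 11.

#E(F_17) = 11


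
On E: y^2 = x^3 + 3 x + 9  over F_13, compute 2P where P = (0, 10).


Doubling: s = (3 x1^2 + a) / (2 y1)
s = (3*0^2 + 3) / (2*10) mod 13 = 6
x3 = s^2 - 2 x1 mod 13 = 6^2 - 2*0 = 10
y3 = s (x1 - x3) - y1 mod 13 = 6 * (0 - 10) - 10 = 8

2P = (10, 8)


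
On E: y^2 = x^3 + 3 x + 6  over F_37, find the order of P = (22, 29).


Compute successive multiples of P until we hit O:
  1P = (22, 29)
  2P = (19, 15)
  3P = (26, 14)
  4P = (10, 0)
  5P = (26, 23)
  6P = (19, 22)
  7P = (22, 8)
  8P = O

ord(P) = 8


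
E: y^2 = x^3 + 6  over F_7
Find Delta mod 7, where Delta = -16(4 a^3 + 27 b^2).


4 a^3 + 27 b^2 = 4*0^3 + 27*6^2 = 0 + 972 = 972
Delta = -16 * (972) = -15552
Delta mod 7 = 2

Delta = 2 (mod 7)


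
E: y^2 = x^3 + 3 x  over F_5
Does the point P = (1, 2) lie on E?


Check whether y^2 = x^3 + 3 x + 0 (mod 5) for (x, y) = (1, 2).
LHS: y^2 = 2^2 mod 5 = 4
RHS: x^3 + 3 x + 0 = 1^3 + 3*1 + 0 mod 5 = 4
LHS = RHS

Yes, on the curve


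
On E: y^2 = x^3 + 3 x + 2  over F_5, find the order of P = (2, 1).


Compute successive multiples of P until we hit O:
  1P = (2, 1)
  2P = (1, 4)
  3P = (1, 1)
  4P = (2, 4)
  5P = O

ord(P) = 5


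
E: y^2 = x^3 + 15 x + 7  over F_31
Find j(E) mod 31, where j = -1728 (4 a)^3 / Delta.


Delta = -16(4 a^3 + 27 b^2) mod 31 = 13
-1728 * (4 a)^3 = -1728 * (4*15)^3 mod 31 = 29
j = 29 * 13^(-1) mod 31 = 7

j = 7 (mod 31)


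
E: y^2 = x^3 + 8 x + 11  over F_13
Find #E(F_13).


For each x in F_13, count y with y^2 = x^3 + 8 x + 11 mod 13:
  x = 2: RHS = 9, y in [3, 10]  -> 2 point(s)
  x = 3: RHS = 10, y in [6, 7]  -> 2 point(s)
  x = 4: RHS = 3, y in [4, 9]  -> 2 point(s)
  x = 10: RHS = 12, y in [5, 8]  -> 2 point(s)
  x = 11: RHS = 0, y in [0]  -> 1 point(s)
Affine points: 9. Add the point at infinity: total = 10.

#E(F_13) = 10


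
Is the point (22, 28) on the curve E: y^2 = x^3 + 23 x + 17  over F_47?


Check whether y^2 = x^3 + 23 x + 17 (mod 47) for (x, y) = (22, 28).
LHS: y^2 = 28^2 mod 47 = 32
RHS: x^3 + 23 x + 17 = 22^3 + 23*22 + 17 mod 47 = 32
LHS = RHS

Yes, on the curve


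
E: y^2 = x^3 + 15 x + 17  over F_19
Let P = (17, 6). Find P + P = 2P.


Doubling: s = (3 x1^2 + a) / (2 y1)
s = (3*17^2 + 15) / (2*6) mod 19 = 7
x3 = s^2 - 2 x1 mod 19 = 7^2 - 2*17 = 15
y3 = s (x1 - x3) - y1 mod 19 = 7 * (17 - 15) - 6 = 8

2P = (15, 8)


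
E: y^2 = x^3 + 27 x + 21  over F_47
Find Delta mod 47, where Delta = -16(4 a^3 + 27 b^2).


4 a^3 + 27 b^2 = 4*27^3 + 27*21^2 = 78732 + 11907 = 90639
Delta = -16 * (90639) = -1450224
Delta mod 47 = 8

Delta = 8 (mod 47)


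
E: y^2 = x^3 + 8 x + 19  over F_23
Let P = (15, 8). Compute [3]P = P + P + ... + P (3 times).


k = 3 = 11_2 (binary, LSB first: 11)
Double-and-add from P = (15, 8):
  bit 0 = 1: acc = O + (15, 8) = (15, 8)
  bit 1 = 1: acc = (15, 8) + (17, 13) = (3, 22)

3P = (3, 22)


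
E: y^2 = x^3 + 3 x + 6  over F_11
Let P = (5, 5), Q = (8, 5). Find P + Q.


P != Q, so use the chord formula.
s = (y2 - y1) / (x2 - x1) = (0) / (3) mod 11 = 0
x3 = s^2 - x1 - x2 mod 11 = 0^2 - 5 - 8 = 9
y3 = s (x1 - x3) - y1 mod 11 = 0 * (5 - 9) - 5 = 6

P + Q = (9, 6)


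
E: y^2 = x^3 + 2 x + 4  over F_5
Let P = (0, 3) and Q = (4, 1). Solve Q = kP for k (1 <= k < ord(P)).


Enumerate multiples of P until we hit Q = (4, 1):
  1P = (0, 3)
  2P = (4, 4)
  3P = (2, 4)
  4P = (2, 1)
  5P = (4, 1)
Match found at i = 5.

k = 5


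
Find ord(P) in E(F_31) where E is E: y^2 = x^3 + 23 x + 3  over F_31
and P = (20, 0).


Compute successive multiples of P until we hit O:
  1P = (20, 0)
  2P = O

ord(P) = 2


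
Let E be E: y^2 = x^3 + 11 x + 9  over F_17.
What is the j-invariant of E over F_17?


Delta = -16(4 a^3 + 27 b^2) mod 17 = 14
-1728 * (4 a)^3 = -1728 * (4*11)^3 mod 17 = 16
j = 16 * 14^(-1) mod 17 = 6

j = 6 (mod 17)


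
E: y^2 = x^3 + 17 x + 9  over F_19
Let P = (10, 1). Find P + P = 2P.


Doubling: s = (3 x1^2 + a) / (2 y1)
s = (3*10^2 + 17) / (2*1) mod 19 = 16
x3 = s^2 - 2 x1 mod 19 = 16^2 - 2*10 = 8
y3 = s (x1 - x3) - y1 mod 19 = 16 * (10 - 8) - 1 = 12

2P = (8, 12)


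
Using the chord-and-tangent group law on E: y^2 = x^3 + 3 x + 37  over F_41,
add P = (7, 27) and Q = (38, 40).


P != Q, so use the chord formula.
s = (y2 - y1) / (x2 - x1) = (13) / (31) mod 41 = 11
x3 = s^2 - x1 - x2 mod 41 = 11^2 - 7 - 38 = 35
y3 = s (x1 - x3) - y1 mod 41 = 11 * (7 - 35) - 27 = 34

P + Q = (35, 34)


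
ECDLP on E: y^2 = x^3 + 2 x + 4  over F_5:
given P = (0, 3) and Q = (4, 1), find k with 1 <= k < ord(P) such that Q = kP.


Enumerate multiples of P until we hit Q = (4, 1):
  1P = (0, 3)
  2P = (4, 4)
  3P = (2, 4)
  4P = (2, 1)
  5P = (4, 1)
Match found at i = 5.

k = 5


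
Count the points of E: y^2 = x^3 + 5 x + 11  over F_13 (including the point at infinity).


For each x in F_13, count y with y^2 = x^3 + 5 x + 11 mod 13:
  x = 1: RHS = 4, y in [2, 11]  -> 2 point(s)
  x = 2: RHS = 3, y in [4, 9]  -> 2 point(s)
  x = 3: RHS = 1, y in [1, 12]  -> 2 point(s)
  x = 4: RHS = 4, y in [2, 11]  -> 2 point(s)
  x = 6: RHS = 10, y in [6, 7]  -> 2 point(s)
  x = 7: RHS = 12, y in [5, 8]  -> 2 point(s)
  x = 8: RHS = 4, y in [2, 11]  -> 2 point(s)
Affine points: 14. Add the point at infinity: total = 15.

#E(F_13) = 15


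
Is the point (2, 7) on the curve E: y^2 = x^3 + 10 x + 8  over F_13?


Check whether y^2 = x^3 + 10 x + 8 (mod 13) for (x, y) = (2, 7).
LHS: y^2 = 7^2 mod 13 = 10
RHS: x^3 + 10 x + 8 = 2^3 + 10*2 + 8 mod 13 = 10
LHS = RHS

Yes, on the curve


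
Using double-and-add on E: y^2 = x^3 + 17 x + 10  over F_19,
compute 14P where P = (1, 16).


k = 14 = 1110_2 (binary, LSB first: 0111)
Double-and-add from P = (1, 16):
  bit 0 = 0: acc unchanged = O
  bit 1 = 1: acc = O + (7, 4) = (7, 4)
  bit 2 = 1: acc = (7, 4) + (12, 17) = (6, 10)
  bit 3 = 1: acc = (6, 10) + (4, 16) = (18, 7)

14P = (18, 7)


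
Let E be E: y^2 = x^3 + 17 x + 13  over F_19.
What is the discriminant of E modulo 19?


4 a^3 + 27 b^2 = 4*17^3 + 27*13^2 = 19652 + 4563 = 24215
Delta = -16 * (24215) = -387440
Delta mod 19 = 8

Delta = 8 (mod 19)


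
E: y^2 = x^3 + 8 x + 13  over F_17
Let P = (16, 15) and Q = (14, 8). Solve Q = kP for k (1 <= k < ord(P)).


Enumerate multiples of P until we hit Q = (14, 8):
  1P = (16, 15)
  2P = (0, 9)
  3P = (3, 9)
  4P = (13, 6)
  5P = (14, 8)
Match found at i = 5.

k = 5


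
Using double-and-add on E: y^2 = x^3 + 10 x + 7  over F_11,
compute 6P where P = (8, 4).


k = 6 = 110_2 (binary, LSB first: 011)
Double-and-add from P = (8, 4):
  bit 0 = 0: acc unchanged = O
  bit 1 = 1: acc = O + (9, 1) = (9, 1)
  bit 2 = 1: acc = (9, 1) + (4, 10) = (3, 8)

6P = (3, 8)


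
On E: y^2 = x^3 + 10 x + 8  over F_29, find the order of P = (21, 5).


Compute successive multiples of P until we hit O:
  1P = (21, 5)
  2P = (25, 7)
  3P = (5, 3)
  4P = (8, 22)
  5P = (6, 20)
  6P = (3, 6)
  7P = (11, 17)
  8P = (17, 25)
  ... (continuing to 20P)
  20P = O

ord(P) = 20


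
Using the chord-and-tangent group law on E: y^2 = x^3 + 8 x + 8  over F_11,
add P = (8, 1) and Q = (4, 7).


P != Q, so use the chord formula.
s = (y2 - y1) / (x2 - x1) = (6) / (7) mod 11 = 4
x3 = s^2 - x1 - x2 mod 11 = 4^2 - 8 - 4 = 4
y3 = s (x1 - x3) - y1 mod 11 = 4 * (8 - 4) - 1 = 4

P + Q = (4, 4)


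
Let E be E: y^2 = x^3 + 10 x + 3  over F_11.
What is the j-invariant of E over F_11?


Delta = -16(4 a^3 + 27 b^2) mod 11 = 4
-1728 * (4 a)^3 = -1728 * (4*10)^3 mod 11 = 9
j = 9 * 4^(-1) mod 11 = 5

j = 5 (mod 11)


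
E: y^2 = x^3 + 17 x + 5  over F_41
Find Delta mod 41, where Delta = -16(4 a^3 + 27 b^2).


4 a^3 + 27 b^2 = 4*17^3 + 27*5^2 = 19652 + 675 = 20327
Delta = -16 * (20327) = -325232
Delta mod 41 = 21

Delta = 21 (mod 41)


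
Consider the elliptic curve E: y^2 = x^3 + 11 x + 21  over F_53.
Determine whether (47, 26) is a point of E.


Check whether y^2 = x^3 + 11 x + 21 (mod 53) for (x, y) = (47, 26).
LHS: y^2 = 26^2 mod 53 = 40
RHS: x^3 + 11 x + 21 = 47^3 + 11*47 + 21 mod 53 = 4
LHS != RHS

No, not on the curve


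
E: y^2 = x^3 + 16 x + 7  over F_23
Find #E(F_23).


For each x in F_23, count y with y^2 = x^3 + 16 x + 7 mod 23:
  x = 1: RHS = 1, y in [1, 22]  -> 2 point(s)
  x = 2: RHS = 1, y in [1, 22]  -> 2 point(s)
  x = 3: RHS = 13, y in [6, 17]  -> 2 point(s)
  x = 7: RHS = 2, y in [5, 18]  -> 2 point(s)
  x = 8: RHS = 3, y in [7, 16]  -> 2 point(s)
  x = 9: RHS = 6, y in [11, 12]  -> 2 point(s)
  x = 12: RHS = 18, y in [8, 15]  -> 2 point(s)
  x = 14: RHS = 8, y in [10, 13]  -> 2 point(s)
  x = 16: RHS = 12, y in [9, 14]  -> 2 point(s)
  x = 18: RHS = 9, y in [3, 20]  -> 2 point(s)
  x = 20: RHS = 1, y in [1, 22]  -> 2 point(s)
  x = 21: RHS = 13, y in [6, 17]  -> 2 point(s)
  x = 22: RHS = 13, y in [6, 17]  -> 2 point(s)
Affine points: 26. Add the point at infinity: total = 27.

#E(F_23) = 27


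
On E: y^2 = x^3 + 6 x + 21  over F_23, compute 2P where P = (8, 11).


Doubling: s = (3 x1^2 + a) / (2 y1)
s = (3*8^2 + 6) / (2*11) mod 23 = 9
x3 = s^2 - 2 x1 mod 23 = 9^2 - 2*8 = 19
y3 = s (x1 - x3) - y1 mod 23 = 9 * (8 - 19) - 11 = 5

2P = (19, 5)


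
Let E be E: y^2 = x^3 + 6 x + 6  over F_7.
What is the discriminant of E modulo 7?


4 a^3 + 27 b^2 = 4*6^3 + 27*6^2 = 864 + 972 = 1836
Delta = -16 * (1836) = -29376
Delta mod 7 = 3

Delta = 3 (mod 7)


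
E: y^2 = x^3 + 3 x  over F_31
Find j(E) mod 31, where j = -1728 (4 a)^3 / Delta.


Delta = -16(4 a^3 + 27 b^2) mod 31 = 8
-1728 * (4 a)^3 = -1728 * (4*3)^3 mod 31 = 29
j = 29 * 8^(-1) mod 31 = 23

j = 23 (mod 31)


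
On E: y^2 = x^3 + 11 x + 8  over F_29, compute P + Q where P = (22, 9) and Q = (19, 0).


P != Q, so use the chord formula.
s = (y2 - y1) / (x2 - x1) = (20) / (26) mod 29 = 3
x3 = s^2 - x1 - x2 mod 29 = 3^2 - 22 - 19 = 26
y3 = s (x1 - x3) - y1 mod 29 = 3 * (22 - 26) - 9 = 8

P + Q = (26, 8)


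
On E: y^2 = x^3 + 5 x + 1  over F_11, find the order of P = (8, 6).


Compute successive multiples of P until we hit O:
  1P = (8, 6)
  2P = (7, 4)
  3P = (0, 10)
  4P = (6, 4)
  5P = (9, 4)
  6P = (9, 7)
  7P = (6, 7)
  8P = (0, 1)
  ... (continuing to 11P)
  11P = O

ord(P) = 11


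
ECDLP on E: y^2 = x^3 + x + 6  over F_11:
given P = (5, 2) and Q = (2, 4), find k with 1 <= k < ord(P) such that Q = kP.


Enumerate multiples of P until we hit Q = (2, 4):
  1P = (5, 2)
  2P = (10, 2)
  3P = (7, 9)
  4P = (3, 5)
  5P = (8, 8)
  6P = (2, 4)
Match found at i = 6.

k = 6


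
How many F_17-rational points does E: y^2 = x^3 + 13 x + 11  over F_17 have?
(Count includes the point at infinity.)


For each x in F_17, count y with y^2 = x^3 + 13 x + 11 mod 17:
  x = 1: RHS = 8, y in [5, 12]  -> 2 point(s)
  x = 3: RHS = 9, y in [3, 14]  -> 2 point(s)
  x = 4: RHS = 8, y in [5, 12]  -> 2 point(s)
  x = 6: RHS = 16, y in [4, 13]  -> 2 point(s)
  x = 8: RHS = 15, y in [7, 10]  -> 2 point(s)
  x = 10: RHS = 2, y in [6, 11]  -> 2 point(s)
  x = 12: RHS = 8, y in [5, 12]  -> 2 point(s)
  x = 14: RHS = 13, y in [8, 9]  -> 2 point(s)
Affine points: 16. Add the point at infinity: total = 17.

#E(F_17) = 17


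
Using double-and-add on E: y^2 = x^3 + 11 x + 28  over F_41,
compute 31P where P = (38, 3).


k = 31 = 11111_2 (binary, LSB first: 11111)
Double-and-add from P = (38, 3):
  bit 0 = 1: acc = O + (38, 3) = (38, 3)
  bit 1 = 1: acc = (38, 3) + (37, 17) = (39, 11)
  bit 2 = 1: acc = (39, 11) + (28, 36) = (10, 20)
  bit 3 = 1: acc = (10, 20) + (18, 20) = (13, 21)
  bit 4 = 1: acc = (13, 21) + (6, 33) = (40, 37)

31P = (40, 37)


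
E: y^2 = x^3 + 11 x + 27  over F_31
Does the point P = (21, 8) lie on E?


Check whether y^2 = x^3 + 11 x + 27 (mod 31) for (x, y) = (21, 8).
LHS: y^2 = 8^2 mod 31 = 2
RHS: x^3 + 11 x + 27 = 21^3 + 11*21 + 27 mod 31 = 2
LHS = RHS

Yes, on the curve


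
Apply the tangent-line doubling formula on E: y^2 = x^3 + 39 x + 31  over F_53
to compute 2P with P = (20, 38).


Doubling: s = (3 x1^2 + a) / (2 y1)
s = (3*20^2 + 39) / (2*38) mod 53 = 17
x3 = s^2 - 2 x1 mod 53 = 17^2 - 2*20 = 37
y3 = s (x1 - x3) - y1 mod 53 = 17 * (20 - 37) - 38 = 44

2P = (37, 44)


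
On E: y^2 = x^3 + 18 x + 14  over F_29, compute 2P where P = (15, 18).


Doubling: s = (3 x1^2 + a) / (2 y1)
s = (3*15^2 + 18) / (2*18) mod 29 = 12
x3 = s^2 - 2 x1 mod 29 = 12^2 - 2*15 = 27
y3 = s (x1 - x3) - y1 mod 29 = 12 * (15 - 27) - 18 = 12

2P = (27, 12)


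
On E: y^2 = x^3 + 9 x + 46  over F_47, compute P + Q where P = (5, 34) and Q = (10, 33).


P != Q, so use the chord formula.
s = (y2 - y1) / (x2 - x1) = (46) / (5) mod 47 = 28
x3 = s^2 - x1 - x2 mod 47 = 28^2 - 5 - 10 = 17
y3 = s (x1 - x3) - y1 mod 47 = 28 * (5 - 17) - 34 = 6

P + Q = (17, 6)


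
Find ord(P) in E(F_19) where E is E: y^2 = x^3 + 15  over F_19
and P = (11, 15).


Compute successive multiples of P until we hit O:
  1P = (11, 15)
  2P = (3, 2)
  3P = (2, 2)
  4P = (17, 8)
  5P = (14, 17)
  6P = (5, 8)
  7P = (7, 15)
  8P = (1, 4)
  ... (continuing to 19P)
  19P = O

ord(P) = 19


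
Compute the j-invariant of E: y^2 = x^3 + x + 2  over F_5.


Delta = -16(4 a^3 + 27 b^2) mod 5 = 3
-1728 * (4 a)^3 = -1728 * (4*1)^3 mod 5 = 3
j = 3 * 3^(-1) mod 5 = 1

j = 1 (mod 5)


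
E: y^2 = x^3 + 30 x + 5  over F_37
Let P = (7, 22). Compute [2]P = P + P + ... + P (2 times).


k = 2 = 10_2 (binary, LSB first: 01)
Double-and-add from P = (7, 22):
  bit 0 = 0: acc unchanged = O
  bit 1 = 1: acc = O + (16, 20) = (16, 20)

2P = (16, 20)


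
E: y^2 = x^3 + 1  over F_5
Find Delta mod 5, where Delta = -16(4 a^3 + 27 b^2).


4 a^3 + 27 b^2 = 4*0^3 + 27*1^2 = 0 + 27 = 27
Delta = -16 * (27) = -432
Delta mod 5 = 3

Delta = 3 (mod 5)


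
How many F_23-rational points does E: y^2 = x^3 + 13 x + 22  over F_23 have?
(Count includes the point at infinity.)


For each x in F_23, count y with y^2 = x^3 + 13 x + 22 mod 23:
  x = 1: RHS = 13, y in [6, 17]  -> 2 point(s)
  x = 4: RHS = 0, y in [0]  -> 1 point(s)
  x = 10: RHS = 2, y in [5, 18]  -> 2 point(s)
  x = 11: RHS = 1, y in [1, 22]  -> 2 point(s)
  x = 14: RHS = 4, y in [2, 21]  -> 2 point(s)
  x = 15: RHS = 4, y in [2, 21]  -> 2 point(s)
  x = 16: RHS = 2, y in [5, 18]  -> 2 point(s)
  x = 17: RHS = 4, y in [2, 21]  -> 2 point(s)
  x = 18: RHS = 16, y in [4, 19]  -> 2 point(s)
  x = 20: RHS = 2, y in [5, 18]  -> 2 point(s)
  x = 22: RHS = 8, y in [10, 13]  -> 2 point(s)
Affine points: 21. Add the point at infinity: total = 22.

#E(F_23) = 22


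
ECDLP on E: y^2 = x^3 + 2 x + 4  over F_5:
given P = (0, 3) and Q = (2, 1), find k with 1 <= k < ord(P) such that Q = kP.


Enumerate multiples of P until we hit Q = (2, 1):
  1P = (0, 3)
  2P = (4, 4)
  3P = (2, 4)
  4P = (2, 1)
Match found at i = 4.

k = 4


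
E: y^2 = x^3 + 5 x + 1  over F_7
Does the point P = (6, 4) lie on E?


Check whether y^2 = x^3 + 5 x + 1 (mod 7) for (x, y) = (6, 4).
LHS: y^2 = 4^2 mod 7 = 2
RHS: x^3 + 5 x + 1 = 6^3 + 5*6 + 1 mod 7 = 2
LHS = RHS

Yes, on the curve
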